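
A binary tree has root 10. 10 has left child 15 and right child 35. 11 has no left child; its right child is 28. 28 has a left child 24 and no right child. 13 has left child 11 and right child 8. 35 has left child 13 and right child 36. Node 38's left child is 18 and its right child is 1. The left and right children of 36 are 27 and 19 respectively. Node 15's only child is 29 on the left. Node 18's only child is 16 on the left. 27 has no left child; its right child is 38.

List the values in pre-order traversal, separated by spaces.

10 15 29 35 13 11 28 24 8 36 27 38 18 16 1 19

Pre-order visits the node, then its left subtree, then its right subtree.
Visit 10.
At 10: go left to 15.
  Visit 15.
  At 15: go left to 29.
    29 is a leaf — visit 29.
  At 15: no right child.
At 10: go right to 35.
  Visit 35.
  At 35: go left to 13.
    Visit 13.
    At 13: go left to 11.
      Visit 11.
      At 11: no left child.
      At 11: go right to 28.
        Visit 28.
        At 28: go left to 24.
          24 is a leaf — visit 24.
        At 28: no right child.
    At 13: go right to 8.
      8 is a leaf — visit 8.
  At 35: go right to 36.
    Visit 36.
    At 36: go left to 27.
      Visit 27.
      At 27: no left child.
      At 27: go right to 38.
        Visit 38.
        At 38: go left to 18.
          Visit 18.
          At 18: go left to 16.
            16 is a leaf — visit 16.
          At 18: no right child.
        At 38: go right to 1.
          1 is a leaf — visit 1.
    At 36: go right to 19.
      19 is a leaf — visit 19.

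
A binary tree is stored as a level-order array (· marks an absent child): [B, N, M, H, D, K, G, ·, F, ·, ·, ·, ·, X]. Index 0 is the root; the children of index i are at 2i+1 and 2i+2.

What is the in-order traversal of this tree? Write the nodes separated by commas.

In-order visits the left subtree, then the node, then the right subtree.
At B: go left to N.
  At N: go left to H.
    At H: no left child.
    Visit H.
    At H: go right to F.
      F is a leaf — visit F.
  Visit N.
  At N: go right to D.
    D is a leaf — visit D.
Visit B.
At B: go right to M.
  At M: go left to K.
    K is a leaf — visit K.
  Visit M.
  At M: go right to G.
    At G: go left to X.
      X is a leaf — visit X.
    Visit G.
    At G: no right child.

H, F, N, D, B, K, M, X, G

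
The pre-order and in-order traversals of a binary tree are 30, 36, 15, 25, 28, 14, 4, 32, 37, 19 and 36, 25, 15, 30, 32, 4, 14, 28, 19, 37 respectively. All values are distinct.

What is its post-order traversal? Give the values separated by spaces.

25 15 36 32 4 14 19 37 28 30

The first element of pre-order is the root; it splits in-order into left and right subtrees.
Root 30: left subtree has 3 nodes {36, 25, 15}, right has 6 {32, 4, 14, 28, 19, 37}.
  Root 36: left subtree has 0 nodes { }, right has 2 {25, 15}.
    Root 15: left subtree has 1 node {25}, right has 0 { }.
  Root 28: left subtree has 3 nodes {32, 4, 14}, right has 2 {19, 37}.
    Root 14: left subtree has 2 nodes {32, 4}, right has 0 { }.
      Root 4: left subtree has 1 node {32}, right has 0 { }.
    Root 37: left subtree has 1 node {19}, right has 0 { }.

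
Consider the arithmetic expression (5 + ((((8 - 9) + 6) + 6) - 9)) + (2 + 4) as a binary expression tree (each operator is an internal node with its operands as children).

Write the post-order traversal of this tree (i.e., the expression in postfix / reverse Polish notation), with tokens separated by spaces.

5 8 9 - 6 + 6 + 9 - + 2 4 + +

Post-order on an expression tree gives postfix notation: for each operator, emit left operand, right operand, then the operator.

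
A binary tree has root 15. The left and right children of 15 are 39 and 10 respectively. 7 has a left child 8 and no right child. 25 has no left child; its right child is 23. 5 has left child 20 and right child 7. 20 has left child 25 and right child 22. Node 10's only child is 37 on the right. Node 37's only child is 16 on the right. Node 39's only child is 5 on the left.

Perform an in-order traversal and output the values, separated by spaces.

In-order visits the left subtree, then the node, then the right subtree.
At 15: go left to 39.
  At 39: go left to 5.
    At 5: go left to 20.
      At 20: go left to 25.
        At 25: no left child.
        Visit 25.
        At 25: go right to 23.
          23 is a leaf — visit 23.
      Visit 20.
      At 20: go right to 22.
        22 is a leaf — visit 22.
    Visit 5.
    At 5: go right to 7.
      At 7: go left to 8.
        8 is a leaf — visit 8.
      Visit 7.
      At 7: no right child.
  Visit 39.
  At 39: no right child.
Visit 15.
At 15: go right to 10.
  At 10: no left child.
  Visit 10.
  At 10: go right to 37.
    At 37: no left child.
    Visit 37.
    At 37: go right to 16.
      16 is a leaf — visit 16.

25 23 20 22 5 8 7 39 15 10 37 16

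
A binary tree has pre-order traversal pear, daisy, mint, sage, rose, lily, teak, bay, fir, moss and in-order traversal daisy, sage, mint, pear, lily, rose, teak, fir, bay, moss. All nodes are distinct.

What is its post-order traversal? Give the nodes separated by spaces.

The first element of pre-order is the root; it splits in-order into left and right subtrees.
Root pear: left subtree has 3 nodes {daisy, sage, mint}, right has 6 {lily, rose, teak, fir, bay, moss}.
  Root daisy: left subtree has 0 nodes { }, right has 2 {sage, mint}.
    Root mint: left subtree has 1 node {sage}, right has 0 { }.
  Root rose: left subtree has 1 node {lily}, right has 4 {teak, fir, bay, moss}.
    Root teak: left subtree has 0 nodes { }, right has 3 {fir, bay, moss}.
      Root bay: left subtree has 1 node {fir}, right has 1 {moss}.

sage mint daisy lily fir moss bay teak rose pear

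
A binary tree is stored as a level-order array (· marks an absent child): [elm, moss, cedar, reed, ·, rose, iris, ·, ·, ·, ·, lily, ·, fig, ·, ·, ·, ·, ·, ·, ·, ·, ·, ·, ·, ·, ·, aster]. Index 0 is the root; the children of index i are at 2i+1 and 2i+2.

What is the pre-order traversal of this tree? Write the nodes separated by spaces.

elm moss reed cedar rose lily iris fig aster

Pre-order visits the node, then its left subtree, then its right subtree.
Visit elm.
At elm: go left to moss.
  Visit moss.
  At moss: go left to reed.
    reed is a leaf — visit reed.
  At moss: no right child.
At elm: go right to cedar.
  Visit cedar.
  At cedar: go left to rose.
    Visit rose.
    At rose: go left to lily.
      lily is a leaf — visit lily.
    At rose: no right child.
  At cedar: go right to iris.
    Visit iris.
    At iris: go left to fig.
      Visit fig.
      At fig: go left to aster.
        aster is a leaf — visit aster.
      At fig: no right child.
    At iris: no right child.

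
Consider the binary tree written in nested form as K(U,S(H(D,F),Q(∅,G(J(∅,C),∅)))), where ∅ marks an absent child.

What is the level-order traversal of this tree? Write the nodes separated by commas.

K, U, S, H, Q, D, F, G, J, C

Level-order visits nodes level by level from the root, left to right within each level.
Level 0: K
Level 1: U, S
Level 2: H, Q
Level 3: D, F, G
Level 4: J
Level 5: C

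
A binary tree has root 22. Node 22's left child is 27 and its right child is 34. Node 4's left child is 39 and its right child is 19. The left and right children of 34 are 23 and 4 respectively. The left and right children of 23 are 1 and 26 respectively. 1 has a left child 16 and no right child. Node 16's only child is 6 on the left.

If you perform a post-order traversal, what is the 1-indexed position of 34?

Post-order visits the left subtree, then the right subtree, then the node.
At 22: go left to 27.
  27 is a leaf — visit 27.
At 22: go right to 34.
  At 34: go left to 23.
    At 23: go left to 1.
      At 1: go left to 16.
        At 16: go left to 6.
          6 is a leaf — visit 6.
        At 16: no right child.
        Visit 16.
      At 1: no right child.
      Visit 1.
    At 23: go right to 26.
      26 is a leaf — visit 26.
    Visit 23.
  At 34: go right to 4.
    At 4: go left to 39.
      39 is a leaf — visit 39.
    At 4: go right to 19.
      19 is a leaf — visit 19.
    Visit 4.
  Visit 34.
Visit 22.
Full post-order sequence: 27, 6, 16, 1, 26, 23, 39, 19, 4, 34, 22.

10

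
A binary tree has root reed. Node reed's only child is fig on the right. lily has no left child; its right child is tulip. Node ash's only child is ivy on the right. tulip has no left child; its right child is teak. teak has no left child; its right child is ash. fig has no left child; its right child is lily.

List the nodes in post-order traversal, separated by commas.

Post-order visits the left subtree, then the right subtree, then the node.
At reed: no left child.
At reed: go right to fig.
  At fig: no left child.
  At fig: go right to lily.
    At lily: no left child.
    At lily: go right to tulip.
      At tulip: no left child.
      At tulip: go right to teak.
        At teak: no left child.
        At teak: go right to ash.
          At ash: no left child.
          At ash: go right to ivy.
            ivy is a leaf — visit ivy.
          Visit ash.
        Visit teak.
      Visit tulip.
    Visit lily.
  Visit fig.
Visit reed.

ivy, ash, teak, tulip, lily, fig, reed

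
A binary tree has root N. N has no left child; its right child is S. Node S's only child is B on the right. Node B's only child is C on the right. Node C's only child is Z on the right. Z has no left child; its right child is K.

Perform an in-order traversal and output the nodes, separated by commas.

N, S, B, C, Z, K

In-order visits the left subtree, then the node, then the right subtree.
At N: no left child.
Visit N.
At N: go right to S.
  At S: no left child.
  Visit S.
  At S: go right to B.
    At B: no left child.
    Visit B.
    At B: go right to C.
      At C: no left child.
      Visit C.
      At C: go right to Z.
        At Z: no left child.
        Visit Z.
        At Z: go right to K.
          K is a leaf — visit K.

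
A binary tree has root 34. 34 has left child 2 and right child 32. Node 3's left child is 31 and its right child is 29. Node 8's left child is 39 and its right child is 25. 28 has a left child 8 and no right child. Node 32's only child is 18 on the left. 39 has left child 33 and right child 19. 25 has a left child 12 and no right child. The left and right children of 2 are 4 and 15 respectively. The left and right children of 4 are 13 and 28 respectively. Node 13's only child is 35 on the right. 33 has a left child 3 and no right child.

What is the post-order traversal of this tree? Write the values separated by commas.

35, 13, 31, 29, 3, 33, 19, 39, 12, 25, 8, 28, 4, 15, 2, 18, 32, 34

Post-order visits the left subtree, then the right subtree, then the node.
At 34: go left to 2.
  At 2: go left to 4.
    At 4: go left to 13.
      At 13: no left child.
      At 13: go right to 35.
        35 is a leaf — visit 35.
      Visit 13.
    At 4: go right to 28.
      At 28: go left to 8.
        At 8: go left to 39.
          At 39: go left to 33.
            At 33: go left to 3.
              At 3: go left to 31.
                31 is a leaf — visit 31.
              At 3: go right to 29.
                29 is a leaf — visit 29.
              Visit 3.
            At 33: no right child.
            Visit 33.
          At 39: go right to 19.
            19 is a leaf — visit 19.
          Visit 39.
        At 8: go right to 25.
          At 25: go left to 12.
            12 is a leaf — visit 12.
          At 25: no right child.
          Visit 25.
        Visit 8.
      At 28: no right child.
      Visit 28.
    Visit 4.
  At 2: go right to 15.
    15 is a leaf — visit 15.
  Visit 2.
At 34: go right to 32.
  At 32: go left to 18.
    18 is a leaf — visit 18.
  At 32: no right child.
  Visit 32.
Visit 34.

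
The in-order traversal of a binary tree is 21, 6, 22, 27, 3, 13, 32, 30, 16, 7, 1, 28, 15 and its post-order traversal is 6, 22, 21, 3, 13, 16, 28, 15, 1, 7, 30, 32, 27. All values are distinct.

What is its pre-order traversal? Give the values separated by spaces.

The last element of post-order is the root; it splits in-order into left and right subtrees.
Root 27: left subtree has 3 nodes {21, 6, 22}, right has 9 {3, 13, 32, 30, 16, 7, 1, 28, 15}.
  Root 21: left subtree has 0 nodes { }, right has 2 {6, 22}.
    Root 22: left subtree has 1 node {6}, right has 0 { }.
  Root 32: left subtree has 2 nodes {3, 13}, right has 6 {30, 16, 7, 1, 28, 15}.
    Root 13: left subtree has 1 node {3}, right has 0 { }.
    Root 30: left subtree has 0 nodes { }, right has 5 {16, 7, 1, 28, 15}.
      Root 7: left subtree has 1 node {16}, right has 3 {1, 28, 15}.
        Root 1: left subtree has 0 nodes { }, right has 2 {28, 15}.
          Root 15: left subtree has 1 node {28}, right has 0 { }.

27 21 22 6 32 13 3 30 7 16 1 15 28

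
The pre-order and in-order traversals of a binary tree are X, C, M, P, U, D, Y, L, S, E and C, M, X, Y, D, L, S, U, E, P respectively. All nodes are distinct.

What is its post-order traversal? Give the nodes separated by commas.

M, C, Y, S, L, D, E, U, P, X

The first element of pre-order is the root; it splits in-order into left and right subtrees.
Root X: left subtree has 2 nodes {C, M}, right has 7 {Y, D, L, S, U, E, P}.
  Root C: left subtree has 0 nodes { }, right has 1 {M}.
  Root P: left subtree has 6 nodes {Y, D, L, S, U, E}, right has 0 { }.
    Root U: left subtree has 4 nodes {Y, D, L, S}, right has 1 {E}.
      Root D: left subtree has 1 node {Y}, right has 2 {L, S}.
        Root L: left subtree has 0 nodes { }, right has 1 {S}.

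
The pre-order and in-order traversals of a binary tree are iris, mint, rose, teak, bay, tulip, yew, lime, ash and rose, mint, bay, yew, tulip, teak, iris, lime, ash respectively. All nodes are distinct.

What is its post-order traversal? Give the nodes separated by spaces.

The first element of pre-order is the root; it splits in-order into left and right subtrees.
Root iris: left subtree has 6 nodes {rose, mint, bay, yew, tulip, teak}, right has 2 {lime, ash}.
  Root mint: left subtree has 1 node {rose}, right has 4 {bay, yew, tulip, teak}.
    Root teak: left subtree has 3 nodes {bay, yew, tulip}, right has 0 { }.
      Root bay: left subtree has 0 nodes { }, right has 2 {yew, tulip}.
        Root tulip: left subtree has 1 node {yew}, right has 0 { }.
  Root lime: left subtree has 0 nodes { }, right has 1 {ash}.

rose yew tulip bay teak mint ash lime iris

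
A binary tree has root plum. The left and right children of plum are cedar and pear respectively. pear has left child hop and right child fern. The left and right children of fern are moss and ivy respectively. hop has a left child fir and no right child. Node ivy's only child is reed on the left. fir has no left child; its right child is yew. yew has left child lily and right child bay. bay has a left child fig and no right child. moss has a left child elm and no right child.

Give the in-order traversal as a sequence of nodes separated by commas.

cedar, plum, fir, lily, yew, fig, bay, hop, pear, elm, moss, fern, reed, ivy

In-order visits the left subtree, then the node, then the right subtree.
At plum: go left to cedar.
  cedar is a leaf — visit cedar.
Visit plum.
At plum: go right to pear.
  At pear: go left to hop.
    At hop: go left to fir.
      At fir: no left child.
      Visit fir.
      At fir: go right to yew.
        At yew: go left to lily.
          lily is a leaf — visit lily.
        Visit yew.
        At yew: go right to bay.
          At bay: go left to fig.
            fig is a leaf — visit fig.
          Visit bay.
          At bay: no right child.
    Visit hop.
    At hop: no right child.
  Visit pear.
  At pear: go right to fern.
    At fern: go left to moss.
      At moss: go left to elm.
        elm is a leaf — visit elm.
      Visit moss.
      At moss: no right child.
    Visit fern.
    At fern: go right to ivy.
      At ivy: go left to reed.
        reed is a leaf — visit reed.
      Visit ivy.
      At ivy: no right child.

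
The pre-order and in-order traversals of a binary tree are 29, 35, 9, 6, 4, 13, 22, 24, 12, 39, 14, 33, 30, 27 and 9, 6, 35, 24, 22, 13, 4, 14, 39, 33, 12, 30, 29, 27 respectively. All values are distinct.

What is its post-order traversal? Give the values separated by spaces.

The first element of pre-order is the root; it splits in-order into left and right subtrees.
Root 29: left subtree has 12 nodes {9, 6, 35, 24, 22, 13, 4, 14, 39, 33, 12, 30}, right has 1 {27}.
  Root 35: left subtree has 2 nodes {9, 6}, right has 9 {24, 22, 13, 4, 14, 39, 33, 12, 30}.
    Root 9: left subtree has 0 nodes { }, right has 1 {6}.
    Root 4: left subtree has 3 nodes {24, 22, 13}, right has 5 {14, 39, 33, 12, 30}.
      Root 13: left subtree has 2 nodes {24, 22}, right has 0 { }.
        Root 22: left subtree has 1 node {24}, right has 0 { }.
      Root 12: left subtree has 3 nodes {14, 39, 33}, right has 1 {30}.
        Root 39: left subtree has 1 node {14}, right has 1 {33}.

6 9 24 22 13 14 33 39 30 12 4 35 27 29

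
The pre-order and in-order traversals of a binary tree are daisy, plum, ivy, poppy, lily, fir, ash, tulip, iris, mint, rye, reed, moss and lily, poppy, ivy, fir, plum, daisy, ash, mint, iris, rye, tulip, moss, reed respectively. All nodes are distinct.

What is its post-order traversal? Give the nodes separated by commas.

The first element of pre-order is the root; it splits in-order into left and right subtrees.
Root daisy: left subtree has 5 nodes {lily, poppy, ivy, fir, plum}, right has 7 {ash, mint, iris, rye, tulip, moss, reed}.
  Root plum: left subtree has 4 nodes {lily, poppy, ivy, fir}, right has 0 { }.
    Root ivy: left subtree has 2 nodes {lily, poppy}, right has 1 {fir}.
      Root poppy: left subtree has 1 node {lily}, right has 0 { }.
  Root ash: left subtree has 0 nodes { }, right has 6 {mint, iris, rye, tulip, moss, reed}.
    Root tulip: left subtree has 3 nodes {mint, iris, rye}, right has 2 {moss, reed}.
      Root iris: left subtree has 1 node {mint}, right has 1 {rye}.
      Root reed: left subtree has 1 node {moss}, right has 0 { }.

lily, poppy, fir, ivy, plum, mint, rye, iris, moss, reed, tulip, ash, daisy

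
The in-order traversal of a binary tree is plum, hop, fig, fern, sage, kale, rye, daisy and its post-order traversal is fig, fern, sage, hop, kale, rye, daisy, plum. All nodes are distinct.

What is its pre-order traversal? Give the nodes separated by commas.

plum, daisy, rye, kale, hop, sage, fern, fig

The last element of post-order is the root; it splits in-order into left and right subtrees.
Root plum: left subtree has 0 nodes { }, right has 7 {hop, fig, fern, sage, kale, rye, daisy}.
  Root daisy: left subtree has 6 nodes {hop, fig, fern, sage, kale, rye}, right has 0 { }.
    Root rye: left subtree has 5 nodes {hop, fig, fern, sage, kale}, right has 0 { }.
      Root kale: left subtree has 4 nodes {hop, fig, fern, sage}, right has 0 { }.
        Root hop: left subtree has 0 nodes { }, right has 3 {fig, fern, sage}.
          Root sage: left subtree has 2 nodes {fig, fern}, right has 0 { }.
            Root fern: left subtree has 1 node {fig}, right has 0 { }.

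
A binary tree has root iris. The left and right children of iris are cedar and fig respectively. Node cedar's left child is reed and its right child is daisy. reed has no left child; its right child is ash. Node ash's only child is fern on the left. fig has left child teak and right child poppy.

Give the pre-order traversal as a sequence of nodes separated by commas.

iris, cedar, reed, ash, fern, daisy, fig, teak, poppy

Pre-order visits the node, then its left subtree, then its right subtree.
Visit iris.
At iris: go left to cedar.
  Visit cedar.
  At cedar: go left to reed.
    Visit reed.
    At reed: no left child.
    At reed: go right to ash.
      Visit ash.
      At ash: go left to fern.
        fern is a leaf — visit fern.
      At ash: no right child.
  At cedar: go right to daisy.
    daisy is a leaf — visit daisy.
At iris: go right to fig.
  Visit fig.
  At fig: go left to teak.
    teak is a leaf — visit teak.
  At fig: go right to poppy.
    poppy is a leaf — visit poppy.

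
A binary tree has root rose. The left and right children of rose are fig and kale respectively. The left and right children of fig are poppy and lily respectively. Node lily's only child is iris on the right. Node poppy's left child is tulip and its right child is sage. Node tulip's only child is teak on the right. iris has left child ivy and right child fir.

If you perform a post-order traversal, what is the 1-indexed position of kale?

10

Post-order visits the left subtree, then the right subtree, then the node.
At rose: go left to fig.
  At fig: go left to poppy.
    At poppy: go left to tulip.
      At tulip: no left child.
      At tulip: go right to teak.
        teak is a leaf — visit teak.
      Visit tulip.
    At poppy: go right to sage.
      sage is a leaf — visit sage.
    Visit poppy.
  At fig: go right to lily.
    At lily: no left child.
    At lily: go right to iris.
      At iris: go left to ivy.
        ivy is a leaf — visit ivy.
      At iris: go right to fir.
        fir is a leaf — visit fir.
      Visit iris.
    Visit lily.
  Visit fig.
At rose: go right to kale.
  kale is a leaf — visit kale.
Visit rose.
Full post-order sequence: teak, tulip, sage, poppy, ivy, fir, iris, lily, fig, kale, rose.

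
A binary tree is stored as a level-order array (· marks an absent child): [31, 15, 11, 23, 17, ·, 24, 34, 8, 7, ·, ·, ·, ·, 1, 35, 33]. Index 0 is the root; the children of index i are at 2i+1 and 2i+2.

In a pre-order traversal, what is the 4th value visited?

34

Pre-order visits the node, then its left subtree, then its right subtree.
Visit 31.
At 31: go left to 15.
  Visit 15.
  At 15: go left to 23.
    Visit 23.
    At 23: go left to 34.
      Visit 34.
      At 34: go left to 35.
        35 is a leaf — visit 35.
      At 34: go right to 33.
        33 is a leaf — visit 33.
    At 23: go right to 8.
      8 is a leaf — visit 8.
  At 15: go right to 17.
    Visit 17.
    At 17: go left to 7.
      7 is a leaf — visit 7.
    At 17: no right child.
At 31: go right to 11.
  Visit 11.
  At 11: no left child.
  At 11: go right to 24.
    Visit 24.
    At 24: no left child.
    At 24: go right to 1.
      1 is a leaf — visit 1.
Full pre-order sequence: 31, 15, 23, 34, 35, 33, 8, 17, 7, 11, 24, 1.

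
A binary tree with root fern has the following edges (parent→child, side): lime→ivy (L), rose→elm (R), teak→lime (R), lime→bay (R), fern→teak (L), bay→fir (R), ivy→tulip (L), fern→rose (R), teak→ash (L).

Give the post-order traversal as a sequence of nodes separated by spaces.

ash tulip ivy fir bay lime teak elm rose fern

Post-order visits the left subtree, then the right subtree, then the node.
At fern: go left to teak.
  At teak: go left to ash.
    ash is a leaf — visit ash.
  At teak: go right to lime.
    At lime: go left to ivy.
      At ivy: go left to tulip.
        tulip is a leaf — visit tulip.
      At ivy: no right child.
      Visit ivy.
    At lime: go right to bay.
      At bay: no left child.
      At bay: go right to fir.
        fir is a leaf — visit fir.
      Visit bay.
    Visit lime.
  Visit teak.
At fern: go right to rose.
  At rose: no left child.
  At rose: go right to elm.
    elm is a leaf — visit elm.
  Visit rose.
Visit fern.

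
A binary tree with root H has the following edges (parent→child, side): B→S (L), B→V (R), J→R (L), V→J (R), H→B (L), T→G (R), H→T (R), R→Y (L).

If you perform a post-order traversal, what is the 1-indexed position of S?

Post-order visits the left subtree, then the right subtree, then the node.
At H: go left to B.
  At B: go left to S.
    S is a leaf — visit S.
  At B: go right to V.
    At V: no left child.
    At V: go right to J.
      At J: go left to R.
        At R: go left to Y.
          Y is a leaf — visit Y.
        At R: no right child.
        Visit R.
      At J: no right child.
      Visit J.
    Visit V.
  Visit B.
At H: go right to T.
  At T: no left child.
  At T: go right to G.
    G is a leaf — visit G.
  Visit T.
Visit H.
Full post-order sequence: S, Y, R, J, V, B, G, T, H.

1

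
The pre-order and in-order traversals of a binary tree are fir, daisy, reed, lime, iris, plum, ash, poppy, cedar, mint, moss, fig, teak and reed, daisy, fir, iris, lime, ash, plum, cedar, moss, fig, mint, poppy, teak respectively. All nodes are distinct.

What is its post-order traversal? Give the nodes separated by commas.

The first element of pre-order is the root; it splits in-order into left and right subtrees.
Root fir: left subtree has 2 nodes {reed, daisy}, right has 10 {iris, lime, ash, plum, cedar, moss, fig, mint, poppy, teak}.
  Root daisy: left subtree has 1 node {reed}, right has 0 { }.
  Root lime: left subtree has 1 node {iris}, right has 8 {ash, plum, cedar, moss, fig, mint, poppy, teak}.
    Root plum: left subtree has 1 node {ash}, right has 6 {cedar, moss, fig, mint, poppy, teak}.
      Root poppy: left subtree has 4 nodes {cedar, moss, fig, mint}, right has 1 {teak}.
        Root cedar: left subtree has 0 nodes { }, right has 3 {moss, fig, mint}.
          Root mint: left subtree has 2 nodes {moss, fig}, right has 0 { }.
            Root moss: left subtree has 0 nodes { }, right has 1 {fig}.

reed, daisy, iris, ash, fig, moss, mint, cedar, teak, poppy, plum, lime, fir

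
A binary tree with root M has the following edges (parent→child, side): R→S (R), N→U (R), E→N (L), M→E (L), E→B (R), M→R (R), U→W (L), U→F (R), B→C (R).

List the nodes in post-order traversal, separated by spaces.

W F U N C B E S R M

Post-order visits the left subtree, then the right subtree, then the node.
At M: go left to E.
  At E: go left to N.
    At N: no left child.
    At N: go right to U.
      At U: go left to W.
        W is a leaf — visit W.
      At U: go right to F.
        F is a leaf — visit F.
      Visit U.
    Visit N.
  At E: go right to B.
    At B: no left child.
    At B: go right to C.
      C is a leaf — visit C.
    Visit B.
  Visit E.
At M: go right to R.
  At R: no left child.
  At R: go right to S.
    S is a leaf — visit S.
  Visit R.
Visit M.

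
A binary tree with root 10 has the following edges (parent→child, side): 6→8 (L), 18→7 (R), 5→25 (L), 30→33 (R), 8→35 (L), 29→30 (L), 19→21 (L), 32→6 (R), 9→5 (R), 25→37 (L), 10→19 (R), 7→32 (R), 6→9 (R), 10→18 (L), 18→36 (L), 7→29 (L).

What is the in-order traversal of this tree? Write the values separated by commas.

In-order visits the left subtree, then the node, then the right subtree.
At 10: go left to 18.
  At 18: go left to 36.
    36 is a leaf — visit 36.
  Visit 18.
  At 18: go right to 7.
    At 7: go left to 29.
      At 29: go left to 30.
        At 30: no left child.
        Visit 30.
        At 30: go right to 33.
          33 is a leaf — visit 33.
      Visit 29.
      At 29: no right child.
    Visit 7.
    At 7: go right to 32.
      At 32: no left child.
      Visit 32.
      At 32: go right to 6.
        At 6: go left to 8.
          At 8: go left to 35.
            35 is a leaf — visit 35.
          Visit 8.
          At 8: no right child.
        Visit 6.
        At 6: go right to 9.
          At 9: no left child.
          Visit 9.
          At 9: go right to 5.
            At 5: go left to 25.
              At 25: go left to 37.
                37 is a leaf — visit 37.
              Visit 25.
              At 25: no right child.
            Visit 5.
            At 5: no right child.
Visit 10.
At 10: go right to 19.
  At 19: go left to 21.
    21 is a leaf — visit 21.
  Visit 19.
  At 19: no right child.

36, 18, 30, 33, 29, 7, 32, 35, 8, 6, 9, 37, 25, 5, 10, 21, 19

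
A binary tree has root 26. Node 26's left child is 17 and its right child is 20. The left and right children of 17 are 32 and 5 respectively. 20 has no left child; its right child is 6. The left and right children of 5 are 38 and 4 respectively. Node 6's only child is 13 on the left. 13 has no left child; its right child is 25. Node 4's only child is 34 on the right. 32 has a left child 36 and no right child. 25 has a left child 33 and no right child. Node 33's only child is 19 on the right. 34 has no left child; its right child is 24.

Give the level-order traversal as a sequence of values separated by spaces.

26 17 20 32 5 6 36 38 4 13 34 25 24 33 19

Level-order visits nodes level by level from the root, left to right within each level.
Level 0: 26
Level 1: 17, 20
Level 2: 32, 5, 6
Level 3: 36, 38, 4, 13
Level 4: 34, 25
Level 5: 24, 33
Level 6: 19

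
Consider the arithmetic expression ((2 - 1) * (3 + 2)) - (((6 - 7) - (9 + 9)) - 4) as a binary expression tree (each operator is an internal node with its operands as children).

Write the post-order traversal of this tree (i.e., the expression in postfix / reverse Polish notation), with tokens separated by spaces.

2 1 - 3 2 + * 6 7 - 9 9 + - 4 - -

Post-order on an expression tree gives postfix notation: for each operator, emit left operand, right operand, then the operator.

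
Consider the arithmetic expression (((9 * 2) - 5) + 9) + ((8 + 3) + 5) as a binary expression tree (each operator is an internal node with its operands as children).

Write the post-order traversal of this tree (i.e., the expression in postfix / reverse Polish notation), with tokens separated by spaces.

Post-order on an expression tree gives postfix notation: for each operator, emit left operand, right operand, then the operator.

9 2 * 5 - 9 + 8 3 + 5 + +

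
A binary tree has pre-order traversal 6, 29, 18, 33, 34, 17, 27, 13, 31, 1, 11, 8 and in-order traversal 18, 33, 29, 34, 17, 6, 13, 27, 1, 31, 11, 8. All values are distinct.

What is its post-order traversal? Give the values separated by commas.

The first element of pre-order is the root; it splits in-order into left and right subtrees.
Root 6: left subtree has 5 nodes {18, 33, 29, 34, 17}, right has 6 {13, 27, 1, 31, 11, 8}.
  Root 29: left subtree has 2 nodes {18, 33}, right has 2 {34, 17}.
    Root 18: left subtree has 0 nodes { }, right has 1 {33}.
    Root 34: left subtree has 0 nodes { }, right has 1 {17}.
  Root 27: left subtree has 1 node {13}, right has 4 {1, 31, 11, 8}.
    Root 31: left subtree has 1 node {1}, right has 2 {11, 8}.
      Root 11: left subtree has 0 nodes { }, right has 1 {8}.

33, 18, 17, 34, 29, 13, 1, 8, 11, 31, 27, 6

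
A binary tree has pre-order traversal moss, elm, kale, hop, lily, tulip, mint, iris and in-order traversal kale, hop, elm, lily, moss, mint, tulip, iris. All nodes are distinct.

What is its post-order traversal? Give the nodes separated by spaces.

hop kale lily elm mint iris tulip moss

The first element of pre-order is the root; it splits in-order into left and right subtrees.
Root moss: left subtree has 4 nodes {kale, hop, elm, lily}, right has 3 {mint, tulip, iris}.
  Root elm: left subtree has 2 nodes {kale, hop}, right has 1 {lily}.
    Root kale: left subtree has 0 nodes { }, right has 1 {hop}.
  Root tulip: left subtree has 1 node {mint}, right has 1 {iris}.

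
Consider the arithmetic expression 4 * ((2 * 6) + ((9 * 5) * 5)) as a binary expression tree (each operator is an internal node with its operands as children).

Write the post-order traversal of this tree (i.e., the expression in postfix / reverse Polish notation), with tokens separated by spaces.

4 2 6 * 9 5 * 5 * + *

Post-order on an expression tree gives postfix notation: for each operator, emit left operand, right operand, then the operator.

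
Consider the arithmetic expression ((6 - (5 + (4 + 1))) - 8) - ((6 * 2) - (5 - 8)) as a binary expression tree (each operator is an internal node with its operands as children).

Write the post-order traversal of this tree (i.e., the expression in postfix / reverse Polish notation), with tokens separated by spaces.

Post-order on an expression tree gives postfix notation: for each operator, emit left operand, right operand, then the operator.

6 5 4 1 + + - 8 - 6 2 * 5 8 - - -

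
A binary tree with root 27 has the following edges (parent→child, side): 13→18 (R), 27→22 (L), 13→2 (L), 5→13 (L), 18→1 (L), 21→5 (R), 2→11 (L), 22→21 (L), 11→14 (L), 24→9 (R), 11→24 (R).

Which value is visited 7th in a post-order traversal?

Post-order visits the left subtree, then the right subtree, then the node.
At 27: go left to 22.
  At 22: go left to 21.
    At 21: no left child.
    At 21: go right to 5.
      At 5: go left to 13.
        At 13: go left to 2.
          At 2: go left to 11.
            At 11: go left to 14.
              14 is a leaf — visit 14.
            At 11: go right to 24.
              At 24: no left child.
              At 24: go right to 9.
                9 is a leaf — visit 9.
              Visit 24.
            Visit 11.
          At 2: no right child.
          Visit 2.
        At 13: go right to 18.
          At 18: go left to 1.
            1 is a leaf — visit 1.
          At 18: no right child.
          Visit 18.
        Visit 13.
      At 5: no right child.
      Visit 5.
    Visit 21.
  At 22: no right child.
  Visit 22.
At 27: no right child.
Visit 27.
Full post-order sequence: 14, 9, 24, 11, 2, 1, 18, 13, 5, 21, 22, 27.

18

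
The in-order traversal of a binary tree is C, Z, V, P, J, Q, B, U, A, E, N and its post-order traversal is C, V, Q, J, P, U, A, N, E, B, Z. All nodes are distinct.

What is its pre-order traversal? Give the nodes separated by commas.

The last element of post-order is the root; it splits in-order into left and right subtrees.
Root Z: left subtree has 1 node {C}, right has 9 {V, P, J, Q, B, U, A, E, N}.
  Root B: left subtree has 4 nodes {V, P, J, Q}, right has 4 {U, A, E, N}.
    Root P: left subtree has 1 node {V}, right has 2 {J, Q}.
      Root J: left subtree has 0 nodes { }, right has 1 {Q}.
    Root E: left subtree has 2 nodes {U, A}, right has 1 {N}.
      Root A: left subtree has 1 node {U}, right has 0 { }.

Z, C, B, P, V, J, Q, E, A, U, N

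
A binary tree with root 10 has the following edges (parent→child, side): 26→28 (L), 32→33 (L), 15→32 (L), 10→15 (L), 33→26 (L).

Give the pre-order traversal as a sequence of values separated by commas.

Pre-order visits the node, then its left subtree, then its right subtree.
Visit 10.
At 10: go left to 15.
  Visit 15.
  At 15: go left to 32.
    Visit 32.
    At 32: go left to 33.
      Visit 33.
      At 33: go left to 26.
        Visit 26.
        At 26: go left to 28.
          28 is a leaf — visit 28.
        At 26: no right child.
      At 33: no right child.
    At 32: no right child.
  At 15: no right child.
At 10: no right child.

10, 15, 32, 33, 26, 28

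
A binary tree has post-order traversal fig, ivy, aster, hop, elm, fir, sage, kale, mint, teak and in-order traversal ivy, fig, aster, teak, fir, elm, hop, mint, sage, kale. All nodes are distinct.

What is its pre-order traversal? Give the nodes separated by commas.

The last element of post-order is the root; it splits in-order into left and right subtrees.
Root teak: left subtree has 3 nodes {ivy, fig, aster}, right has 6 {fir, elm, hop, mint, sage, kale}.
  Root aster: left subtree has 2 nodes {ivy, fig}, right has 0 { }.
    Root ivy: left subtree has 0 nodes { }, right has 1 {fig}.
  Root mint: left subtree has 3 nodes {fir, elm, hop}, right has 2 {sage, kale}.
    Root fir: left subtree has 0 nodes { }, right has 2 {elm, hop}.
      Root elm: left subtree has 0 nodes { }, right has 1 {hop}.
    Root kale: left subtree has 1 node {sage}, right has 0 { }.

teak, aster, ivy, fig, mint, fir, elm, hop, kale, sage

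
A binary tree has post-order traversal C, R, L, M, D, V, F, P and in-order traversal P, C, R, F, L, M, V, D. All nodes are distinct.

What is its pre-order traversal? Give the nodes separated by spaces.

The last element of post-order is the root; it splits in-order into left and right subtrees.
Root P: left subtree has 0 nodes { }, right has 7 {C, R, F, L, M, V, D}.
  Root F: left subtree has 2 nodes {C, R}, right has 4 {L, M, V, D}.
    Root R: left subtree has 1 node {C}, right has 0 { }.
    Root V: left subtree has 2 nodes {L, M}, right has 1 {D}.
      Root M: left subtree has 1 node {L}, right has 0 { }.

P F R C V M L D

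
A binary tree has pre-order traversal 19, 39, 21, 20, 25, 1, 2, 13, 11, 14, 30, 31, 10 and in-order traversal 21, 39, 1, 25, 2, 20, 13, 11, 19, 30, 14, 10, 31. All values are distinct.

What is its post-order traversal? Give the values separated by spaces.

The first element of pre-order is the root; it splits in-order into left and right subtrees.
Root 19: left subtree has 8 nodes {21, 39, 1, 25, 2, 20, 13, 11}, right has 4 {30, 14, 10, 31}.
  Root 39: left subtree has 1 node {21}, right has 6 {1, 25, 2, 20, 13, 11}.
    Root 20: left subtree has 3 nodes {1, 25, 2}, right has 2 {13, 11}.
      Root 25: left subtree has 1 node {1}, right has 1 {2}.
      Root 13: left subtree has 0 nodes { }, right has 1 {11}.
  Root 14: left subtree has 1 node {30}, right has 2 {10, 31}.
    Root 31: left subtree has 1 node {10}, right has 0 { }.

21 1 2 25 11 13 20 39 30 10 31 14 19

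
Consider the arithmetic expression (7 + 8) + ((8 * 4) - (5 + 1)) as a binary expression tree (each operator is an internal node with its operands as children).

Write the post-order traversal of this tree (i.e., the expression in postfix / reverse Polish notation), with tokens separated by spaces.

Post-order on an expression tree gives postfix notation: for each operator, emit left operand, right operand, then the operator.

7 8 + 8 4 * 5 1 + - +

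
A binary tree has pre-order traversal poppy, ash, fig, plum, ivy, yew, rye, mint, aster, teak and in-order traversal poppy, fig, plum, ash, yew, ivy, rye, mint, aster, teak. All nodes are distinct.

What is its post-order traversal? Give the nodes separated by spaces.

The first element of pre-order is the root; it splits in-order into left and right subtrees.
Root poppy: left subtree has 0 nodes { }, right has 9 {fig, plum, ash, yew, ivy, rye, mint, aster, teak}.
  Root ash: left subtree has 2 nodes {fig, plum}, right has 6 {yew, ivy, rye, mint, aster, teak}.
    Root fig: left subtree has 0 nodes { }, right has 1 {plum}.
    Root ivy: left subtree has 1 node {yew}, right has 4 {rye, mint, aster, teak}.
      Root rye: left subtree has 0 nodes { }, right has 3 {mint, aster, teak}.
        Root mint: left subtree has 0 nodes { }, right has 2 {aster, teak}.
          Root aster: left subtree has 0 nodes { }, right has 1 {teak}.

plum fig yew teak aster mint rye ivy ash poppy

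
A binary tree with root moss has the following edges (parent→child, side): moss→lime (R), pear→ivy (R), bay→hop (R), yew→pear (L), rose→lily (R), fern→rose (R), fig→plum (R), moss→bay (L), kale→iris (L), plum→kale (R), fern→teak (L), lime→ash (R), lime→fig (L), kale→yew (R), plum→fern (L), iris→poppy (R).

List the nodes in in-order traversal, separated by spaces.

bay hop moss fig teak fern rose lily plum iris poppy kale pear ivy yew lime ash

In-order visits the left subtree, then the node, then the right subtree.
At moss: go left to bay.
  At bay: no left child.
  Visit bay.
  At bay: go right to hop.
    hop is a leaf — visit hop.
Visit moss.
At moss: go right to lime.
  At lime: go left to fig.
    At fig: no left child.
    Visit fig.
    At fig: go right to plum.
      At plum: go left to fern.
        At fern: go left to teak.
          teak is a leaf — visit teak.
        Visit fern.
        At fern: go right to rose.
          At rose: no left child.
          Visit rose.
          At rose: go right to lily.
            lily is a leaf — visit lily.
      Visit plum.
      At plum: go right to kale.
        At kale: go left to iris.
          At iris: no left child.
          Visit iris.
          At iris: go right to poppy.
            poppy is a leaf — visit poppy.
        Visit kale.
        At kale: go right to yew.
          At yew: go left to pear.
            At pear: no left child.
            Visit pear.
            At pear: go right to ivy.
              ivy is a leaf — visit ivy.
          Visit yew.
          At yew: no right child.
  Visit lime.
  At lime: go right to ash.
    ash is a leaf — visit ash.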